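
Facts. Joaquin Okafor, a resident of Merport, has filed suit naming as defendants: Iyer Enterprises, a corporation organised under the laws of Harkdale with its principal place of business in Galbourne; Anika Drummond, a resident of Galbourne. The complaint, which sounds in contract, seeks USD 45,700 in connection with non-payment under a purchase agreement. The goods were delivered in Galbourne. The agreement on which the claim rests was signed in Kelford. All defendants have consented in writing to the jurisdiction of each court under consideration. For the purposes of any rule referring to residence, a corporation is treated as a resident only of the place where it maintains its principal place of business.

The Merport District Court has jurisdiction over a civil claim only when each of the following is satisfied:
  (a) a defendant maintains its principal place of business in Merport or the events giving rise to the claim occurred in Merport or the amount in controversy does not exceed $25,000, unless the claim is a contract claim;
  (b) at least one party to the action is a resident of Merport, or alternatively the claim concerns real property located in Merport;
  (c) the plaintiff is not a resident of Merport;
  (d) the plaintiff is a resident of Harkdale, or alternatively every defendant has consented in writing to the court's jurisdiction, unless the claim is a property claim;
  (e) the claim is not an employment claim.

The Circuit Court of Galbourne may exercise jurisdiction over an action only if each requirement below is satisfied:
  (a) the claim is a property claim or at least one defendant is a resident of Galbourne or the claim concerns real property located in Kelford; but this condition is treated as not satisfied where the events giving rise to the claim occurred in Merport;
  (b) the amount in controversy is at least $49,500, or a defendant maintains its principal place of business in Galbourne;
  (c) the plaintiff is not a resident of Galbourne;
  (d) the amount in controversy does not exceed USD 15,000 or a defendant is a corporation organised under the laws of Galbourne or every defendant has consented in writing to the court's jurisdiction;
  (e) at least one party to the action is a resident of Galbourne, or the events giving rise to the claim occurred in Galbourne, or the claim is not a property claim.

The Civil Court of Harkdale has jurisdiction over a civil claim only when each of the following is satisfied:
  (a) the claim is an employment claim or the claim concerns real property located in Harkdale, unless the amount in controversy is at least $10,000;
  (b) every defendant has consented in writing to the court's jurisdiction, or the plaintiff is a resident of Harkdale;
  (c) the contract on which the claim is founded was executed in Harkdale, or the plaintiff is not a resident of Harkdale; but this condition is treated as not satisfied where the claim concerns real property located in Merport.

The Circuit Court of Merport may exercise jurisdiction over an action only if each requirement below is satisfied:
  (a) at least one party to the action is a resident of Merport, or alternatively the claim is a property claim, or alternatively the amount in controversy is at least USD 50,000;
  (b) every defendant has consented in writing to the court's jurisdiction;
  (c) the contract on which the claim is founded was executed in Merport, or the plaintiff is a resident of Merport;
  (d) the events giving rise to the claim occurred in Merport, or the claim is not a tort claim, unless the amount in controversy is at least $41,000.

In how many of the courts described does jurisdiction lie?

3

The Merport District Court:
  (a) The corporate defendant(s) have their principal place of business in Galbourne, not Merport; the operative events occurred in Galbourne, not Merport; the amount in controversy is USD 45,700, above the USD 25,000 ceiling — none of the alternatives is met. But the claim is a contract claim, and the 'unless' clause therefore excuses the requirement. Met.
  (b) Joaquin Okafor resides in Merport, which satisfies one of the alternatives. Satisfied.
  (c) The plaintiff resides in Merport. Not met.
  (d) Every defendant has filed written consent, which satisfies one of the alternatives. Satisfied.
  (e) The claim is a contract claim, not an employment claim. Condition met.
  → No jurisdiction.
The Circuit Court of Galbourne:
  (a) Iyer Enterprises resides in Galbourne — that alternative is enough. The exception is not triggered, since the operative events occurred in Galbourne, not Merport. Met.
  (b) Iyer Enterprises has its principal place of business in Galbourne, which satisfies one of the alternatives. Condition met.
  (c) The plaintiff resides in Merport, which is not Galbourne. Satisfied.
  (d) Every defendant has filed written consent — that alternative is enough. Met.
  (e) Iyer Enterprises resides in Galbourne, so this disjunct is met. Satisfied.
  → The court has jurisdiction.
The Civil Court of Harkdale:
  (a) The claim is a contract claim, not an employment claim; the claim does not concern real property — every alternative fails. The proviso rescues it, though: the amount in controversy is 45,700 dollars, which meets the USD 10,000 floor. Satisfied.
  (b) Every defendant has filed written consent, so this disjunct is met. Satisfied.
  (c) The plaintiff resides in Merport, which is not Harkdale, so this disjunct is met. The exception is not triggered, since the claim does not concern real property. Satisfied.
  → The court has jurisdiction.
The Circuit Court of Merport:
  (a) Joaquin Okafor resides in Merport, so one alternative holds. Satisfied.
  (b) Every defendant has filed written consent. Satisfied.
  (c) The plaintiff resides in Merport — that alternative is enough. Met.
  (d) The claim is a contract claim, not a tort claim, so this disjunct is met. Satisfied.
  → All conditions met; jurisdiction exists.
Courts with jurisdiction: the Circuit Court of Galbourne, the Civil Court of Harkdale, the Circuit Court of Merport — 3 in total.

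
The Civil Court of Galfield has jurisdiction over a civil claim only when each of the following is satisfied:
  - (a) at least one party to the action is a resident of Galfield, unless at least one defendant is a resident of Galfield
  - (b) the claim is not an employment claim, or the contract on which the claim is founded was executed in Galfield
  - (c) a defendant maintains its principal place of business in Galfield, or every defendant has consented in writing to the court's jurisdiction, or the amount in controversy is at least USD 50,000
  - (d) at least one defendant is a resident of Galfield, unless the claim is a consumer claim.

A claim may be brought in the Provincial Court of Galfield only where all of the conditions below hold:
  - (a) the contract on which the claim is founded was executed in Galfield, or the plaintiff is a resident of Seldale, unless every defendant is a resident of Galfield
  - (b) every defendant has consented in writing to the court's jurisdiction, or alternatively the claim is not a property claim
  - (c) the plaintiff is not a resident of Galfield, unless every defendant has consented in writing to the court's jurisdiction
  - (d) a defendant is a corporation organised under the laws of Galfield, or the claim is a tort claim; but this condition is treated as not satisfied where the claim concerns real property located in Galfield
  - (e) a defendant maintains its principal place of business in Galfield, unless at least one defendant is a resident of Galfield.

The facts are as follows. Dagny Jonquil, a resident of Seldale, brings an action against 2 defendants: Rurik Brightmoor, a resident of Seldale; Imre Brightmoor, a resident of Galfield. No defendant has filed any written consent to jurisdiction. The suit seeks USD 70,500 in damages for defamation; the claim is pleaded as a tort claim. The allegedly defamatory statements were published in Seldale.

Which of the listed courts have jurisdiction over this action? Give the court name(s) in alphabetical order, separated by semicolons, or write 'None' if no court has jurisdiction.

The Civil Court of Galfield:
  (a) Imre Brightmoor resides in Galfield. Satisfied.
  (b) The claim is a tort claim, not an employment claim, which satisfies one of the alternatives. Met.
  (c) The amount in controversy is $70,500, which meets the $50,000 floor — that alternative is enough. Condition met.
  (d) Imre Brightmoor resides in Galfield. Satisfied.
  → Every requirement is satisfied — jurisdiction.
The Provincial Court of Galfield:
  (a) The plaintiff resides in Seldale, so this disjunct is met. Satisfied.
  (b) The claim is a tort claim, not a property claim — that alternative is enough. Met.
  (c) The plaintiff resides in Seldale, which is not Galfield. Met.
  (d) The claim is a tort claim, so one alternative holds. And the carve-out is inapplicable — the claim does not concern real property. Met.
  (e) No defendant is a corporation. But Imre Brightmoor resides in Galfield, and the 'unless' clause therefore excuses the requirement. Met.
  → The court has jurisdiction.

the Civil Court of Galfield; the Provincial Court of Galfield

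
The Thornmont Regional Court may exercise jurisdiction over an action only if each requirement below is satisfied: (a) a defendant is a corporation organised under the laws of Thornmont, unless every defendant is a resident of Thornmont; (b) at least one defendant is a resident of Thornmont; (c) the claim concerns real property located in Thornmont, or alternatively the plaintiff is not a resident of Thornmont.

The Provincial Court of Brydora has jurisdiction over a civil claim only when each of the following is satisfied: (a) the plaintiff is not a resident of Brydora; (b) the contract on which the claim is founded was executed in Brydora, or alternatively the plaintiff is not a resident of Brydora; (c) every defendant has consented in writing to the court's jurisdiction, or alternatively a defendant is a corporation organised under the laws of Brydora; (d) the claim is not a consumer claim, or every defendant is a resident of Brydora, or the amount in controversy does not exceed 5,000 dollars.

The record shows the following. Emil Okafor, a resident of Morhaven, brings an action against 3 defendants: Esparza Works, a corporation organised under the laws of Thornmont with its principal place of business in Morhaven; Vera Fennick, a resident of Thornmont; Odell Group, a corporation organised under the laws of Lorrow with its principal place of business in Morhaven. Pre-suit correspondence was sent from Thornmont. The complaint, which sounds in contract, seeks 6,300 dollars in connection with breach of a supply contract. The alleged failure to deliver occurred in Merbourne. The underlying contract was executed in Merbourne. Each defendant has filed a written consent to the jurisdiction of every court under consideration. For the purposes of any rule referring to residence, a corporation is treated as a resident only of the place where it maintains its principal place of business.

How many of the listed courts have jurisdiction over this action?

The Thornmont Regional Court:
  (a) Esparza Works is organised under the laws of Thornmont. Condition met.
  (b) Vera Fennick resides in Thornmont. Satisfied.
  (c) The plaintiff resides in Morhaven, which is not Thornmont, which satisfies one of the alternatives. Met.
  → The court has jurisdiction.
The Provincial Court of Brydora:
  (a) The plaintiff resides in Morhaven, which is not Brydora. Met.
  (b) The plaintiff resides in Morhaven, which is not Brydora, which satisfies one of the alternatives. Met.
  (c) Every defendant has filed written consent, so one alternative holds. Satisfied.
  (d) The claim is a contract claim, not a consumer claim, so one alternative holds. Satisfied.
  → Jurisdiction lies.
Courts with jurisdiction: the Thornmont Regional Court, the Provincial Court of Brydora — 2 in total.

2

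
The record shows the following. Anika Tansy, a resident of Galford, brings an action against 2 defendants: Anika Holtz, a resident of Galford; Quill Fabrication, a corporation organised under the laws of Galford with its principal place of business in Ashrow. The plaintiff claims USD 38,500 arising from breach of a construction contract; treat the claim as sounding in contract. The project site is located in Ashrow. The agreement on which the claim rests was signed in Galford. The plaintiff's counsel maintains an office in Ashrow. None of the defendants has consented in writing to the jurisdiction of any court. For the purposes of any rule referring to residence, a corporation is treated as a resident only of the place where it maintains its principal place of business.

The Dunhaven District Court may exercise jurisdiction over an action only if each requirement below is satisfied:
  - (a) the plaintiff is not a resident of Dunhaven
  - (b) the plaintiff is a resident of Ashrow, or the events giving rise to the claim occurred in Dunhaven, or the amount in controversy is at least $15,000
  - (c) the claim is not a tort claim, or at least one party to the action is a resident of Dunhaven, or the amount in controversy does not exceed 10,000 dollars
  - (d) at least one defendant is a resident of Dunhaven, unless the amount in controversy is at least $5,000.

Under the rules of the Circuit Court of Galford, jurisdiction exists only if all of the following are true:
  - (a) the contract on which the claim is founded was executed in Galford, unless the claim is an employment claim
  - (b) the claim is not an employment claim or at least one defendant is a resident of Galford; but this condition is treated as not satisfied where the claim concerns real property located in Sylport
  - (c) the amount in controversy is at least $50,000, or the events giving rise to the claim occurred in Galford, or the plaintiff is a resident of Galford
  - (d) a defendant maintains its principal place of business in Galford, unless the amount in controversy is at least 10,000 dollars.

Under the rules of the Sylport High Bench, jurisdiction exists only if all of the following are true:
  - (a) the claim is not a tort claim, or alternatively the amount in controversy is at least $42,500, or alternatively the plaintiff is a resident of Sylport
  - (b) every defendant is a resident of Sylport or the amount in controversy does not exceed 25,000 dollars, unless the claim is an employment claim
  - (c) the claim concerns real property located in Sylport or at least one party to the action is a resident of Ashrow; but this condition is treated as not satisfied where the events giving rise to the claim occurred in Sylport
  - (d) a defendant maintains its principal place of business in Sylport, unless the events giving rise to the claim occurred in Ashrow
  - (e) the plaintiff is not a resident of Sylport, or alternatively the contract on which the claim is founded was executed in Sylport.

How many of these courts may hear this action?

The Dunhaven District Court:
  (a) The plaintiff resides in Galford, which is not Dunhaven. Satisfied.
  (b) The amount in controversy is 38,500 dollars, which meets the $15,000 floor, so one alternative holds. Condition met.
  (c) The claim is a contract claim, not a tort claim, so one alternative holds. Condition met.
  (d) No defendant resides in Dunhaven (they reside in Galford, Ashrow). But the amount in controversy is 38,500 dollars, which meets the $5,000 floor, and the 'unless' clause therefore excuses the requirement. Met.
  → Jurisdiction lies.
The Circuit Court of Galford:
  (a) The contract was executed in Galford. Met.
  (b) The claim is a contract claim, not an employment claim, which satisfies one of the alternatives. The exception is not triggered, since the claim does not concern real property. Condition met.
  (c) The plaintiff resides in Galford, so this disjunct is met. Condition met.
  (d) The corporate defendant(s) have their principal place of business in Ashrow, not Galford. The proviso rescues it, though: the amount in controversy is $38,500, which meets the $10,000 floor. Condition met.
  → The court has jurisdiction.
The Sylport High Bench:
  (a) The claim is a contract claim, not a tort claim, which satisfies one of the alternatives. Satisfied.
  (b) The defendants reside as follows — Anika Holtz in Galford, Quill Fabrication in Ashrow — not all in Sylport; the amount in controversy is $38,500, above the $25,000 ceiling — none of the alternatives is met. And the claim is a contract claim, not an employment claim, so the proviso does not save it. Not met.
  (c) Quill Fabrication resides in Ashrow, which satisfies one of the alternatives. And the carve-out is inapplicable — the operative events occurred in Ashrow, not Sylport. Satisfied.
  (d) The corporate defendant(s) have their principal place of business in Ashrow, not Sylport. However, the operative events occurred in Ashrow, so the 'unless' proviso supplies this condition. Condition met.
  (e) The plaintiff resides in Galford, which is not Sylport — that alternative is enough. Condition met.
  → At least one condition fails; no jurisdiction.
Courts with jurisdiction: the Dunhaven District Court, the Circuit Court of Galford — 2 in total.

2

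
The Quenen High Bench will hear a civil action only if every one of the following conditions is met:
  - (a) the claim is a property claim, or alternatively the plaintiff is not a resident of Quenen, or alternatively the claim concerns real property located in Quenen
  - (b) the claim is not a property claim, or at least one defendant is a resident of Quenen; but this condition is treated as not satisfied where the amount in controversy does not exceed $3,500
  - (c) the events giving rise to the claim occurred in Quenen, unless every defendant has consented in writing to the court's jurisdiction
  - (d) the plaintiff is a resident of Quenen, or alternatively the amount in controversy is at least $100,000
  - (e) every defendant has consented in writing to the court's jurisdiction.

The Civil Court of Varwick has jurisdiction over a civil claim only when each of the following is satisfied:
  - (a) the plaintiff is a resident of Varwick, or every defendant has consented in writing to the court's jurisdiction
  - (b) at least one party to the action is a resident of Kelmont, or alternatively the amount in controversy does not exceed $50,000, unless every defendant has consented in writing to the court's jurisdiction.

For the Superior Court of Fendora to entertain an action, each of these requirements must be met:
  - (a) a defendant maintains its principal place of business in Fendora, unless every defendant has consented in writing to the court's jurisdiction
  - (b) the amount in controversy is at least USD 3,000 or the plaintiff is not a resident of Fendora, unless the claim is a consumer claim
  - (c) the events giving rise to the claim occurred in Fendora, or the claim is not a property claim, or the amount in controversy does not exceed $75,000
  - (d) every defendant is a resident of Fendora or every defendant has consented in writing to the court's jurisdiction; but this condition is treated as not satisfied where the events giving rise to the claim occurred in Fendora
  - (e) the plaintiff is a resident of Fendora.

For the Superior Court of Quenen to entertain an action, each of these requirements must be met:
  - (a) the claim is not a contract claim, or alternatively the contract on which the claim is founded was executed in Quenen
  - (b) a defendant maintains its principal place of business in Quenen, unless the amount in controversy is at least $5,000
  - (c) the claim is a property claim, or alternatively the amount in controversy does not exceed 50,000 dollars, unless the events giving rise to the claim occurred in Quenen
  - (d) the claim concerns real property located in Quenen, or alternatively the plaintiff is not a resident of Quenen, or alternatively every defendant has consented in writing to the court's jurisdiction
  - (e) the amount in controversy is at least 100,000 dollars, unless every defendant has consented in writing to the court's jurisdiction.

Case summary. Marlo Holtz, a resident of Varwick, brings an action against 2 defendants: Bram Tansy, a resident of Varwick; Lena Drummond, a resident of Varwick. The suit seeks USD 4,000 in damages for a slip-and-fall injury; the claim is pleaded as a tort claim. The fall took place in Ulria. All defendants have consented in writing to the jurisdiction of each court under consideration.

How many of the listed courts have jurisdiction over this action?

1

The Quenen High Bench:
  (a) The plaintiff resides in Varwick, which is not Quenen, so this disjunct is met. Satisfied.
  (b) The claim is a tort claim, not a property claim, which satisfies one of the alternatives. The exception is not triggered, since the amount in controversy is 4,000 dollars, above the USD 3,500 ceiling. Condition met.
  (c) The operative events occurred in Ulria, not Quenen. However, every defendant has filed written consent, so the 'unless' proviso supplies this condition. Condition met.
  (d) The plaintiff resides in Varwick, not Quenen; the amount in controversy is 4,000 dollars, below the $100,000 floor — none of the alternatives is met. Condition not met.
  (e) Every defendant has filed written consent. Condition met.
  → Not every requirement is met — no jurisdiction.
The Civil Court of Varwick:
  (a) The plaintiff resides in Varwick — that alternative is enough. Condition met.
  (b) The amount in controversy is USD 4,000, within the USD 50,000 ceiling, which satisfies one of the alternatives. Satisfied.
  → Jurisdiction lies.
The Superior Court of Fendora:
  (a) No defendant is a corporation. The proviso rescues it, though: every defendant has filed written consent. Satisfied.
  (b) The amount in controversy is 4,000 dollars, which meets the USD 3,000 floor — that alternative is enough. Met.
  (c) The claim is a tort claim, not a property claim — that alternative is enough. Met.
  (d) Every defendant has filed written consent, which satisfies one of the alternatives. And the carve-out is inapplicable — the operative events occurred in Ulria, not Fendora. Met.
  (e) The plaintiff resides in Varwick, not Fendora. Not met.
  → At least one condition fails; no jurisdiction.
The Superior Court of Quenen:
  (a) The claim is a tort claim, not a contract claim, so this disjunct is met. Met.
  (b) No defendant is a corporation. The proviso offers no rescue either, since the amount in controversy is 4,000 dollars, below the 5,000 dollars floor. Not satisfied.
  (c) The amount in controversy is 4,000 dollars, within the 50,000 dollars ceiling, so one alternative holds. Satisfied.
  (d) The plaintiff resides in Varwick, which is not Quenen, so this disjunct is met. Met.
  (e) The amount in controversy is 4,000 dollars, below the USD 100,000 floor. But every defendant has filed written consent, and the 'unless' clause therefore excuses the requirement. Condition met.
  → Not every requirement is met — no jurisdiction.
Courts with jurisdiction: the Civil Court of Varwick — 1 in total.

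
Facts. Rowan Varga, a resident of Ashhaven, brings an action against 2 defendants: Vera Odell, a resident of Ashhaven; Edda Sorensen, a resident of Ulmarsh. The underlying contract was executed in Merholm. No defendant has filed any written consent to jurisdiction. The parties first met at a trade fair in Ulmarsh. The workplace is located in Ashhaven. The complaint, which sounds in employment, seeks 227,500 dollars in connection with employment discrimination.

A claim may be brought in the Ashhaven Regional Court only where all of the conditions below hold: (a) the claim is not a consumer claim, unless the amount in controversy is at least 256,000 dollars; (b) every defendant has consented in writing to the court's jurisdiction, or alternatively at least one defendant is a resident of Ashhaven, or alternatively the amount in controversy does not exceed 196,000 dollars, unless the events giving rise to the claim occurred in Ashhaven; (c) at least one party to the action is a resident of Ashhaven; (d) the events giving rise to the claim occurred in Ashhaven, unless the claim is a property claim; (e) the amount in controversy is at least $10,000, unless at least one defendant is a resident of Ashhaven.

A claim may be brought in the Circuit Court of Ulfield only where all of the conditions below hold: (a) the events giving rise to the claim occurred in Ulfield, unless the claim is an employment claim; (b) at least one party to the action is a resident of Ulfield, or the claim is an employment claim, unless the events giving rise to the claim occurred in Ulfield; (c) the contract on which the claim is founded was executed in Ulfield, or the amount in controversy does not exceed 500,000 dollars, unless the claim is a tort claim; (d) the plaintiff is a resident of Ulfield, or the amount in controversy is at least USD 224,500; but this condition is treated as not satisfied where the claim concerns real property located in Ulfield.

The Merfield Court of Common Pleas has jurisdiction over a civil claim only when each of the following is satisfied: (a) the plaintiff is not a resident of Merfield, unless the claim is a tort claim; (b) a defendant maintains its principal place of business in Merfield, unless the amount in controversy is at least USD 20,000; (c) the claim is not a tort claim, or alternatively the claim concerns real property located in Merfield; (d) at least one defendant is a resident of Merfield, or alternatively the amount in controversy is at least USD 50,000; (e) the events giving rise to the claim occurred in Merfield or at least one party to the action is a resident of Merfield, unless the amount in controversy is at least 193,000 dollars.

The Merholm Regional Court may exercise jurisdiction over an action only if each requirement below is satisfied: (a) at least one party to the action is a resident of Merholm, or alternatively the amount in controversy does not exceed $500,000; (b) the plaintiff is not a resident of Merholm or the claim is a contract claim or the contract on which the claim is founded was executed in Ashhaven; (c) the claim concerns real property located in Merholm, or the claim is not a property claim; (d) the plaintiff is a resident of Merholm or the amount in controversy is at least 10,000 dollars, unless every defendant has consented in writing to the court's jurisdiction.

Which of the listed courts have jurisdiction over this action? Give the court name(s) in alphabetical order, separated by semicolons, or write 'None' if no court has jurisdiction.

the Ashhaven Regional Court; the Circuit Court of Ulfield; the Merfield Court of Common Pleas; the Merholm Regional Court

The Ashhaven Regional Court:
  (a) The claim is an employment claim, not a consumer claim. Condition met.
  (b) Vera Odell resides in Ashhaven, so one alternative holds. Met.
  (c) Rowan Varga resides in Ashhaven. Condition met.
  (d) The operative events occurred in Ashhaven. Satisfied.
  (e) The amount in controversy is USD 227,500, which meets the 10,000 dollars floor. Satisfied.
  → All conditions met; jurisdiction exists.
The Circuit Court of Ulfield:
  (a) The operative events occurred in Ashhaven, not Ulfield. But the claim is an employment claim, and the 'unless' clause therefore excuses the requirement. Satisfied.
  (b) The claim is an employment claim, so one alternative holds. Met.
  (c) The amount in controversy is 227,500 dollars, within the USD 500,000 ceiling, so one alternative holds. Condition met.
  (d) The amount in controversy is USD 227,500, which meets the $224,500 floor, so one alternative holds. The carve-out does not apply: the claim does not concern real property. Met.
  → Every requirement is satisfied — jurisdiction.
The Merfield Court of Common Pleas:
  (a) The plaintiff resides in Ashhaven, which is not Merfield. Met.
  (b) No defendant is a corporation. However, the amount in controversy is $227,500, which meets the $20,000 floor, so the 'unless' proviso supplies this condition. Satisfied.
  (c) The claim is an employment claim, not a tort claim, so one alternative holds. Satisfied.
  (d) The amount in controversy is USD 227,500, which meets the 50,000 dollars floor — that alternative is enough. Satisfied.
  (e) The operative events occurred in Ashhaven, not Merfield; no party resides in Merfield — none of the alternatives is met. However, the amount in controversy is USD 227,500, which meets the 193,000 dollars floor, so the 'unless' proviso supplies this condition. Met.
  → Jurisdiction lies.
The Merholm Regional Court:
  (a) The amount in controversy is USD 227,500, within the $500,000 ceiling, which satisfies one of the alternatives. Satisfied.
  (b) The plaintiff resides in Ashhaven, which is not Merholm, so this disjunct is met. Met.
  (c) The claim is an employment claim, not a property claim, which satisfies one of the alternatives. Met.
  (d) The amount in controversy is USD 227,500, which meets the 10,000 dollars floor, so this disjunct is met. Satisfied.
  → Jurisdiction lies.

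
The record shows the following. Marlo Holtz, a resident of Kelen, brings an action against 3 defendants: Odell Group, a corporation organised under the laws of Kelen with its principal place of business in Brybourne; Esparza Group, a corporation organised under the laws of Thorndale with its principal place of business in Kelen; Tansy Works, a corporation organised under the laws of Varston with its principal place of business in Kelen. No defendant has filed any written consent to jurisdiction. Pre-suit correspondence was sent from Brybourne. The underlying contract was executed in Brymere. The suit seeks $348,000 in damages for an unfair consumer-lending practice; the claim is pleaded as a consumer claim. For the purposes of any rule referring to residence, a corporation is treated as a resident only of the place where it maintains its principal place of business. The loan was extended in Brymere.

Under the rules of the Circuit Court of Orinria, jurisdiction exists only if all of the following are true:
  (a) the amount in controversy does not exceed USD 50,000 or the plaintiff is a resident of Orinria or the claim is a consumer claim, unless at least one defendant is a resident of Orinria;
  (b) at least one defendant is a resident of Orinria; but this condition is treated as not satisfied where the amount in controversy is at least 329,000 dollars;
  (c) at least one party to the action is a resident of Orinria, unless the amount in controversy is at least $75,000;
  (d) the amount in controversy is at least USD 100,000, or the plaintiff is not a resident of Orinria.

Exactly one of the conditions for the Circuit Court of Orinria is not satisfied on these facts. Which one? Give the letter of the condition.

The Circuit Court of Orinria:
  (a) The claim is a consumer claim — that alternative is enough. Met.
  (b) No defendant resides in Orinria (they reside in Brybourne, Kelen, Kelen). Not satisfied.
  (c) No party resides in Orinria. But the amount in controversy is $348,000, which meets the USD 75,000 floor, and the 'unless' clause therefore excuses the requirement. Met.
  (d) The amount in controversy is $348,000, which meets the USD 100,000 floor, so this disjunct is met. Satisfied.
Only condition (b) fails.

(b)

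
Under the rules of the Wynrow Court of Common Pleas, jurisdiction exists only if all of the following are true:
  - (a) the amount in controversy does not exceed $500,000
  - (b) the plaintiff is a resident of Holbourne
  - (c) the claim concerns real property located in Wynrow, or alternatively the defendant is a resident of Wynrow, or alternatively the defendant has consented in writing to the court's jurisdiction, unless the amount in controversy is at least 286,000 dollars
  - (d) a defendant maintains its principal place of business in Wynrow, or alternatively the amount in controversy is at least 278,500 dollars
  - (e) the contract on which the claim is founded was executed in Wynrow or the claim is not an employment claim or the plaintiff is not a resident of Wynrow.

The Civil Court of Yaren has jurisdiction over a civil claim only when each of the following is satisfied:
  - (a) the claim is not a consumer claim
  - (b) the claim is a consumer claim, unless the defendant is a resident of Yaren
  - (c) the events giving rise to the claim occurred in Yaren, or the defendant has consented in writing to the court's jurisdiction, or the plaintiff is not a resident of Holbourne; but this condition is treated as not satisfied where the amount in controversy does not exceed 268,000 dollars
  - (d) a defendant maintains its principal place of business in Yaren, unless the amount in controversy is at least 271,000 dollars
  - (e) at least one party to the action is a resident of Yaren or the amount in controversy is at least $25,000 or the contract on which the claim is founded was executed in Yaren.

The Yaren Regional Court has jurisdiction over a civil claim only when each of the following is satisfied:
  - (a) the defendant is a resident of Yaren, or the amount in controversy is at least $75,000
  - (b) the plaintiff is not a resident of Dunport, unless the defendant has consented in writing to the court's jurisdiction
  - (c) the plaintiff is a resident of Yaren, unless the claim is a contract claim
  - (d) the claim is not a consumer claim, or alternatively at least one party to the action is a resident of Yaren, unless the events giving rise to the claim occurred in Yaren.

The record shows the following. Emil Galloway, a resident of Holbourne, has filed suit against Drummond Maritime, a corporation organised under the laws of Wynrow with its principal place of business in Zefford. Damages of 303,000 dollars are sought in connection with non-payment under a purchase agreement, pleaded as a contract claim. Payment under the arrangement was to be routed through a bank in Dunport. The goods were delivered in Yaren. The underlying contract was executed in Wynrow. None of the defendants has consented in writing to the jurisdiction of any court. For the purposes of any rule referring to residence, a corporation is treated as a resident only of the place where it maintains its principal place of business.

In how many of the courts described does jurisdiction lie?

2

The Wynrow Court of Common Pleas:
  (a) The amount in controversy is $303,000, within the 500,000 dollars ceiling. Satisfied.
  (b) The plaintiff resides in Holbourne. Condition met.
  (c) The claim does not concern real property; the defendant resides in Zefford, not Wynrow; no such written consent has been filed — no alternative holds. But the amount in controversy is 303,000 dollars, which meets the $286,000 floor, and the 'unless' clause therefore excuses the requirement. Met.
  (d) The amount in controversy is $303,000, which meets the 278,500 dollars floor — that alternative is enough. Condition met.
  (e) The contract was executed in Wynrow, which satisfies one of the alternatives. Met.
  → Jurisdiction lies.
The Civil Court of Yaren:
  (a) The claim is a contract claim, not a consumer claim. Condition met.
  (b) The claim is a contract claim, not a consumer claim. And the defendant resides in Zefford, not Yaren, so the proviso does not save it. Condition not met.
  (c) The operative events occurred in Yaren, which satisfies one of the alternatives. The exception is not triggered, since the amount in controversy is 303,000 dollars, above the USD 268,000 ceiling. Satisfied.
  (d) The corporate defendant(s) have their principal place of business in Zefford, not Yaren. However, the amount in controversy is USD 303,000, which meets the $271,000 floor, so the 'unless' proviso supplies this condition. Condition met.
  (e) The amount in controversy is 303,000 dollars, which meets the USD 25,000 floor, so one alternative holds. Condition met.
  → No jurisdiction.
The Yaren Regional Court:
  (a) The amount in controversy is USD 303,000, which meets the 75,000 dollars floor, which satisfies one of the alternatives. Satisfied.
  (b) The plaintiff resides in Holbourne, which is not Dunport. Satisfied.
  (c) The plaintiff resides in Holbourne, not Yaren. But the claim is a contract claim, and the 'unless' clause therefore excuses the requirement. Satisfied.
  (d) The claim is a contract claim, not a consumer claim, so one alternative holds. Satisfied.
  → Every requirement is satisfied — jurisdiction.
Courts with jurisdiction: the Wynrow Court of Common Pleas, the Yaren Regional Court — 2 in total.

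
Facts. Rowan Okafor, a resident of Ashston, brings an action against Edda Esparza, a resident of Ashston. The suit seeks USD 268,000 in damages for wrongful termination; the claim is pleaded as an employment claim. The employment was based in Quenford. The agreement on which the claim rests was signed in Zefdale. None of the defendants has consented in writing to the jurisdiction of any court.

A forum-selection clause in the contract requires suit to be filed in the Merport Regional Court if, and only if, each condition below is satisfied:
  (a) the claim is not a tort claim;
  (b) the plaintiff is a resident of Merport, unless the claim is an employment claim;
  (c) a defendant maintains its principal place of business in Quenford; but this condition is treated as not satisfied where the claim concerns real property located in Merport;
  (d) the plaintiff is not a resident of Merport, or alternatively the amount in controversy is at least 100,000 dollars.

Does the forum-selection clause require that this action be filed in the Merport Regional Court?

The Merport Regional Court:
  (a) The claim is an employment claim, not a tort claim. Met.
  (b) The plaintiff resides in Ashston, not Merport. However, the claim is an employment claim, so the 'unless' proviso supplies this condition. Satisfied.
  (c) No defendant is a corporation. Condition not met.
  (d) The plaintiff resides in Ashston, which is not Merport — that alternative is enough. Satisfied.
  → The clause does not apply.

No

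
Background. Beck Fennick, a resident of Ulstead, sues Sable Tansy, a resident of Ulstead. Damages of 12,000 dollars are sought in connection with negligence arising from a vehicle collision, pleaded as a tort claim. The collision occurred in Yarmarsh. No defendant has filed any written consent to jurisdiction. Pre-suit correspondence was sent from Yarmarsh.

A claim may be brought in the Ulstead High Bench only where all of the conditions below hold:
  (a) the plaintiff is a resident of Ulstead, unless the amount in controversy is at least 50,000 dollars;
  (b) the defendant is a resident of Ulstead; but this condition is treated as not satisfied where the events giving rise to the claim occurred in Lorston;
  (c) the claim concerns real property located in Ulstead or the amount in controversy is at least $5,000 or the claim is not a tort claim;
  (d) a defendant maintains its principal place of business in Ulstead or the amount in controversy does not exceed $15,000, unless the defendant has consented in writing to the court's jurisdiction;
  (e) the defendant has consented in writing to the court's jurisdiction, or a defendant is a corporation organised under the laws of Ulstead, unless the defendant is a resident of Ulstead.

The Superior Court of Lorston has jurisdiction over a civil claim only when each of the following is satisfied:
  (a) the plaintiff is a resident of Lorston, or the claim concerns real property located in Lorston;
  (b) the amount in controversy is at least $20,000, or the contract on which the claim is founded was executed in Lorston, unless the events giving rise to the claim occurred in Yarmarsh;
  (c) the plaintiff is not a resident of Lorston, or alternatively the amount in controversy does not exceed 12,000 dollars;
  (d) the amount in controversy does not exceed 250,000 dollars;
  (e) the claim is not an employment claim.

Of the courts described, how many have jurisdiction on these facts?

The Ulstead High Bench:
  (a) The plaintiff resides in Ulstead. Met.
  (b) The defendant resides in Ulstead. And the carve-out is inapplicable — the operative events occurred in Yarmarsh, not Lorston. Satisfied.
  (c) The amount in controversy is $12,000, which meets the 5,000 dollars floor, which satisfies one of the alternatives. Satisfied.
  (d) The amount in controversy is $12,000, within the $15,000 ceiling — that alternative is enough. Condition met.
  (e) No such written consent has been filed; no defendant is a corporation — no alternative holds. But the defendant resides in Ulstead, and the 'unless' clause therefore excuses the requirement. Condition met.
  → Jurisdiction lies.
The Superior Court of Lorston:
  (a) The plaintiff resides in Ulstead, not Lorston; the claim does not concern real property — none of the alternatives is met. Fails.
  (b) The amount in controversy is 12,000 dollars, below the $20,000 floor; no contract (and hence no place of execution) is alleged — every alternative fails. The proviso rescues it, though: the operative events occurred in Yarmarsh. Condition met.
  (c) The plaintiff resides in Ulstead, which is not Lorston, which satisfies one of the alternatives. Satisfied.
  (d) The amount in controversy is $12,000, within the 250,000 dollars ceiling. Satisfied.
  (e) The claim is a tort claim, not an employment claim. Condition met.
  → No jurisdiction.
Courts with jurisdiction: the Ulstead High Bench — 1 in total.

1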